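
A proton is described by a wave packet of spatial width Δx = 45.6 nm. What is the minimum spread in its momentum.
1.156 × 10^-27 kg·m/s

For a wave packet, the spatial width Δx and momentum spread Δp are related by the uncertainty principle:
ΔxΔp ≥ ℏ/2

The minimum momentum spread is:
Δp_min = ℏ/(2Δx)
Δp_min = (1.055e-34 J·s) / (2 × 4.560e-08 m)
Δp_min = 1.156e-27 kg·m/s

A wave packet cannot have both a well-defined position and well-defined momentum.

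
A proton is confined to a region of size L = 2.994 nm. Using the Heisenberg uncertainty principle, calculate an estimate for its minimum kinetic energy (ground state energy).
578.696 neV

Using the uncertainty principle to estimate ground state energy:

1. The position uncertainty is approximately the confinement size:
   Δx ≈ L = 2.994e-09 m

2. From ΔxΔp ≥ ℏ/2, the minimum momentum uncertainty is:
   Δp ≈ ℏ/(2L) = 1.761e-26 kg·m/s

3. The kinetic energy is approximately:
   KE ≈ (Δp)²/(2m) = (1.761e-26)²/(2 × 1.673e-27 kg)
   KE ≈ 9.272e-26 J = 578.696 neV

This is an order-of-magnitude estimate of the ground state energy.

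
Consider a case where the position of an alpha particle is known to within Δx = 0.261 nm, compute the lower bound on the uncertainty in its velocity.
30.404 m/s

Using the Heisenberg uncertainty principle and Δp = mΔv:
ΔxΔp ≥ ℏ/2
Δx(mΔv) ≥ ℏ/2

The minimum uncertainty in velocity is:
Δv_min = ℏ/(2mΔx)
Δv_min = (1.055e-34 J·s) / (2 × 6.645e-27 kg × 2.610e-10 m)
Δv_min = 3.040e+01 m/s = 30.404 m/s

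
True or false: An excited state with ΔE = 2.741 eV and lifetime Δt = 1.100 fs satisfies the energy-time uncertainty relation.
Yes, it satisfies the uncertainty relation.

Calculate the product ΔEΔt:
ΔE = 2.741 eV = 4.392e-19 J
ΔEΔt = (4.392e-19 J) × (1.100e-15 s)
ΔEΔt = 4.831e-34 J·s

Compare to the minimum allowed value ℏ/2:
ℏ/2 = 5.273e-35 J·s

Since ΔEΔt = 4.831e-34 J·s ≥ 5.273e-35 J·s = ℏ/2,
this satisfies the uncertainty relation.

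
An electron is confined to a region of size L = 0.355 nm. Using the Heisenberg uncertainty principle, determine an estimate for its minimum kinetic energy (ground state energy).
75.580 meV

Using the uncertainty principle to estimate ground state energy:

1. The position uncertainty is approximately the confinement size:
   Δx ≈ L = 3.550e-10 m

2. From ΔxΔp ≥ ℏ/2, the minimum momentum uncertainty is:
   Δp ≈ ℏ/(2L) = 1.485e-25 kg·m/s

3. The kinetic energy is approximately:
   KE ≈ (Δp)²/(2m) = (1.485e-25)²/(2 × 9.109e-31 kg)
   KE ≈ 1.211e-20 J = 75.580 meV

This is an order-of-magnitude estimate of the ground state energy.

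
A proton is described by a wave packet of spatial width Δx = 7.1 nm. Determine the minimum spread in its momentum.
7.427 × 10^-27 kg·m/s

For a wave packet, the spatial width Δx and momentum spread Δp are related by the uncertainty principle:
ΔxΔp ≥ ℏ/2

The minimum momentum spread is:
Δp_min = ℏ/(2Δx)
Δp_min = (1.055e-34 J·s) / (2 × 7.100e-09 m)
Δp_min = 7.427e-27 kg·m/s

A wave packet cannot have both a well-defined position and well-defined momentum.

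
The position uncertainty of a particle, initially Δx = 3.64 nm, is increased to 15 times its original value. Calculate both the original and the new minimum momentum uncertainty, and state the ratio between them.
Original Δp_min = 1.449 × 10^-26 kg·m/s; new Δp'_min = 9.657 × 10^-28 kg·m/s; ratio Δp'_min/Δp_min = 1/15.

From the uncertainty principle ΔxΔp ≥ ℏ/2, the minimum momentum uncertainty is Δp_min = ℏ/(2Δx).

Original (Δx = 3.64 nm = 3.640e-09 m):
Δp_min = (1.055e-34 J·s)/(2 × 3.640e-09 m) = 1.449e-26 kg·m/s

When Δx → 15Δx:
Δp'_min = ℏ/(2 × 15Δx) = (1/15) × ℏ/(2Δx) = (1/15) × Δp_min
Δp'_min = 1/15 × 1.449e-26 kg·m/s = 9.657e-28 kg·m/s

Since Δp_min ∝ 1/Δx, when Δx is increased to 15 times its original value, Δp_min decreases to 1/15 of its original value.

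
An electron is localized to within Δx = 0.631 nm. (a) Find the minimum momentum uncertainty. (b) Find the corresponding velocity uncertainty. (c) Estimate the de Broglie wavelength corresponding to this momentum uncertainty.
(a) Δp_min = 8.356 × 10^-26 kg·m/s
(b) Δv_min = 91.733 km/s
(c) λ_dB = 7.929 nm

Step-by-step:

(a) From the uncertainty principle:
Δp_min = ℏ/(2Δx) = (1.055e-34 J·s)/(2 × 6.310e-10 m) = 8.356e-26 kg·m/s

(b) The velocity uncertainty:
Δv = Δp/m = (8.356e-26 kg·m/s)/(9.109e-31 kg) = 9.173e+04 m/s = 91.733 km/s

(c) The de Broglie wavelength for this momentum:
λ = h/p = (6.626e-34 J·s)/(8.356e-26 kg·m/s) = 7.929e-09 m = 7.929 nm

Note: The de Broglie wavelength is comparable to the localization size, as expected from wave-particle duality.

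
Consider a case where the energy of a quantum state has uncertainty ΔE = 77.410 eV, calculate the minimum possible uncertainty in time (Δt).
4.251 as

Using the energy-time uncertainty principle:
ΔEΔt ≥ ℏ/2

The minimum uncertainty in time is:
Δt_min = ℏ/(2ΔE)
Δt_min = (1.055e-34 J·s) / (2 × 1.240e-17 J)
Δt_min = 4.251e-18 s = 4.251 as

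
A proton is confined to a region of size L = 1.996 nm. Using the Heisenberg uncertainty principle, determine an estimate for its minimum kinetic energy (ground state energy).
1.302 μeV

Using the uncertainty principle to estimate ground state energy:

1. The position uncertainty is approximately the confinement size:
   Δx ≈ L = 1.996e-09 m

2. From ΔxΔp ≥ ℏ/2, the minimum momentum uncertainty is:
   Δp ≈ ℏ/(2L) = 2.642e-26 kg·m/s

3. The kinetic energy is approximately:
   KE ≈ (Δp)²/(2m) = (2.642e-26)²/(2 × 1.673e-27 kg)
   KE ≈ 2.086e-25 J = 1.302 μeV

This is an order-of-magnitude estimate of the ground state energy.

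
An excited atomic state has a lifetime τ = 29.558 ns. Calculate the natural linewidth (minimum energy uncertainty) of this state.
11.134 neV

Using the energy-time uncertainty principle:
ΔEΔt ≥ ℏ/2

The lifetime τ represents the time uncertainty Δt.
The natural linewidth (minimum energy uncertainty) is:

ΔE = ℏ/(2τ)
ΔE = (1.055e-34 J·s) / (2 × 2.956e-08 s)
ΔE = 1.784e-27 J = 11.134 neV

This natural linewidth limits the precision of spectroscopic measurements.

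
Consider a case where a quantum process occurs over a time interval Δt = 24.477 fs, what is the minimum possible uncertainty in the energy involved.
13.446 meV

Using the energy-time uncertainty principle:
ΔEΔt ≥ ℏ/2

The minimum uncertainty in energy is:
ΔE_min = ℏ/(2Δt)
ΔE_min = (1.055e-34 J·s) / (2 × 2.448e-14 s)
ΔE_min = 2.154e-21 J = 13.446 meV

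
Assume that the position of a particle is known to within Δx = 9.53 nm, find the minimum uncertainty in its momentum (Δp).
5.533 × 10^-27 kg·m/s

Using the Heisenberg uncertainty principle:
ΔxΔp ≥ ℏ/2

The minimum uncertainty in momentum is:
Δp_min = ℏ/(2Δx)
Δp_min = (1.055e-34 J·s) / (2 × 9.530e-09 m)
Δp_min = 5.533e-27 kg·m/s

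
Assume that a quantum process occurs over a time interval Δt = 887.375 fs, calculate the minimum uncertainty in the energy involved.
370.876 μeV

Using the energy-time uncertainty principle:
ΔEΔt ≥ ℏ/2

The minimum uncertainty in energy is:
ΔE_min = ℏ/(2Δt)
ΔE_min = (1.055e-34 J·s) / (2 × 8.874e-13 s)
ΔE_min = 5.942e-23 J = 370.876 μeV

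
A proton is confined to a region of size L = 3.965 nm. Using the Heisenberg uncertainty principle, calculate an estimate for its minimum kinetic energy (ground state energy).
329.965 neV

Using the uncertainty principle to estimate ground state energy:

1. The position uncertainty is approximately the confinement size:
   Δx ≈ L = 3.965e-09 m

2. From ΔxΔp ≥ ℏ/2, the minimum momentum uncertainty is:
   Δp ≈ ℏ/(2L) = 1.330e-26 kg·m/s

3. The kinetic energy is approximately:
   KE ≈ (Δp)²/(2m) = (1.330e-26)²/(2 × 1.673e-27 kg)
   KE ≈ 5.287e-26 J = 329.965 neV

This is an order-of-magnitude estimate of the ground state energy.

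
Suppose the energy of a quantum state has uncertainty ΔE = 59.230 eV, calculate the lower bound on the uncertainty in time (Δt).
5.556 as

Using the energy-time uncertainty principle:
ΔEΔt ≥ ℏ/2

The minimum uncertainty in time is:
Δt_min = ℏ/(2ΔE)
Δt_min = (1.055e-34 J·s) / (2 × 9.490e-18 J)
Δt_min = 5.556e-18 s = 5.556 as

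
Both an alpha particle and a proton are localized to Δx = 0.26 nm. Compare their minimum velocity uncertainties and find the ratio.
The proton has the larger minimum velocity uncertainty, by a ratio of 4.0.

For both particles, Δp_min = ℏ/(2Δx) = 2.028e-25 kg·m/s (same for both).

The velocity uncertainty is Δv = Δp/m:
- alpha particle: Δv = 2.028e-25 / 6.645e-27 = 3.052e+01 m/s = 30.521 m/s
- proton: Δv = 2.028e-25 / 1.673e-27 = 1.212e+02 m/s = 121.248 m/s

Ratio: 1.212e+02 / 3.052e+01 = 4.0

The lighter particle has larger velocity uncertainty because Δv ∝ 1/m.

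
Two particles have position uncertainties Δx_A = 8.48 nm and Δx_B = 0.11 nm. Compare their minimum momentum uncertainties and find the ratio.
Particle B has the larger minimum momentum uncertainty, by a factor of 77.09.

For each particle, the minimum momentum uncertainty is Δp_min = ℏ/(2Δx):

Particle A: Δp_A = ℏ/(2×8.480e-09 m) = 6.218e-27 kg·m/s
Particle B: Δp_B = ℏ/(2×1.100e-10 m) = 4.794e-25 kg·m/s

Ratio: Δp_B/Δp_A = 77.09

Since Δp_min ∝ 1/Δx, the particle with smaller position uncertainty (B) has larger momentum uncertainty.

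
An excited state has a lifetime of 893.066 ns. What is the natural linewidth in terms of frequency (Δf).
89.106 kHz

Using the energy-time uncertainty principle and E = hf:
ΔEΔt ≥ ℏ/2
hΔf·Δt ≥ ℏ/2

The minimum frequency uncertainty is:
Δf = ℏ/(2hτ) = 1/(4πτ)
Δf = 1/(4π × 8.931e-07 s)
Δf = 8.911e+04 Hz = 89.106 kHz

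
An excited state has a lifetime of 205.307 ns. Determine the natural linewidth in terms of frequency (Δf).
387.602 kHz

Using the energy-time uncertainty principle and E = hf:
ΔEΔt ≥ ℏ/2
hΔf·Δt ≥ ℏ/2

The minimum frequency uncertainty is:
Δf = ℏ/(2hτ) = 1/(4πτ)
Δf = 1/(4π × 2.053e-07 s)
Δf = 3.876e+05 Hz = 387.602 kHz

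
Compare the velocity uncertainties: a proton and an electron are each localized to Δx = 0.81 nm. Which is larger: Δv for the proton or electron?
The electron has the larger minimum velocity uncertainty, by a ratio of 1836.2.

For both particles, Δp_min = ℏ/(2Δx) = 6.510e-26 kg·m/s (same for both).

The velocity uncertainty is Δv = Δp/m:
- proton: Δv = 6.510e-26 / 1.673e-27 = 3.892e+01 m/s = 38.919 m/s
- electron: Δv = 6.510e-26 / 9.109e-31 = 7.146e+04 m/s = 71.462 km/s

Ratio: 7.146e+04 / 3.892e+01 = 1836.2

The lighter particle has larger velocity uncertainty because Δv ∝ 1/m.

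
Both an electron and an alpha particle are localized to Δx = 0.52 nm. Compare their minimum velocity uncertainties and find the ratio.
The electron has the larger minimum velocity uncertainty, by a ratio of 7294.3.

For both particles, Δp_min = ℏ/(2Δx) = 1.014e-25 kg·m/s (same for both).

The velocity uncertainty is Δv = Δp/m:
- electron: Δv = 1.014e-25 / 9.109e-31 = 1.113e+05 m/s = 111.315 km/s
- alpha particle: Δv = 1.014e-25 / 6.645e-27 = 1.526e+01 m/s = 15.261 m/s

Ratio: 1.113e+05 / 1.526e+01 = 7294.3

The lighter particle has larger velocity uncertainty because Δv ∝ 1/m.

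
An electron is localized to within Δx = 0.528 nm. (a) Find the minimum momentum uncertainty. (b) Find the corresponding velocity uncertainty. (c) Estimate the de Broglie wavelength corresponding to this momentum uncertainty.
(a) Δp_min = 9.986 × 10^-26 kg·m/s
(b) Δv_min = 109.628 km/s
(c) λ_dB = 6.635 nm

Step-by-step:

(a) From the uncertainty principle:
Δp_min = ℏ/(2Δx) = (1.055e-34 J·s)/(2 × 5.280e-10 m) = 9.986e-26 kg·m/s

(b) The velocity uncertainty:
Δv = Δp/m = (9.986e-26 kg·m/s)/(9.109e-31 kg) = 1.096e+05 m/s = 109.628 km/s

(c) The de Broglie wavelength for this momentum:
λ = h/p = (6.626e-34 J·s)/(9.986e-26 kg·m/s) = 6.635e-09 m = 6.635 nm

Note: The de Broglie wavelength is comparable to the localization size, as expected from wave-particle duality.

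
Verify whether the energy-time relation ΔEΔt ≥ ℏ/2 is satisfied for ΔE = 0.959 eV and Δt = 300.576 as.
No, it violates the uncertainty relation.

Calculate the product ΔEΔt:
ΔE = 0.959 eV = 1.536e-19 J
ΔEΔt = (1.536e-19 J) × (3.006e-16 s)
ΔEΔt = 4.618e-35 J·s

Compare to the minimum allowed value ℏ/2:
ℏ/2 = 5.273e-35 J·s

Since ΔEΔt = 4.618e-35 J·s < 5.273e-35 J·s = ℏ/2,
this violates the uncertainty relation.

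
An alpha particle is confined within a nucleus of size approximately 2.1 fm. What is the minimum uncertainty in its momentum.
2.511 × 10^-20 kg·m/s

Using the Heisenberg uncertainty principle:
ΔxΔp ≥ ℏ/2

With Δx ≈ L = 2.100e-15 m (the confinement size):
Δp_min = ℏ/(2Δx)
Δp_min = (1.055e-34 J·s) / (2 × 2.100e-15 m)
Δp_min = 2.511e-20 kg·m/s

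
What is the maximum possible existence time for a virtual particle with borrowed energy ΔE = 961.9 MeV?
3.421 × 10^-25 s

Using the energy-time uncertainty principle:
ΔEΔt ≥ ℏ/2

For a virtual particle borrowing energy ΔE, the maximum lifetime is:
Δt_max = ℏ/(2ΔE)

Converting energy:
ΔE = 961.9 MeV = 1.541e-10 J

Δt_max = (1.055e-34 J·s) / (2 × 1.541e-10 J)
Δt_max = 3.421e-25 s = 3.421 × 10^-25 s

Virtual particles with higher borrowed energy exist for shorter times.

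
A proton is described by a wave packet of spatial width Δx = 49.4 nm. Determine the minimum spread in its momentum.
1.067 × 10^-27 kg·m/s

For a wave packet, the spatial width Δx and momentum spread Δp are related by the uncertainty principle:
ΔxΔp ≥ ℏ/2

The minimum momentum spread is:
Δp_min = ℏ/(2Δx)
Δp_min = (1.055e-34 J·s) / (2 × 4.940e-08 m)
Δp_min = 1.067e-27 kg·m/s

A wave packet cannot have both a well-defined position and well-defined momentum.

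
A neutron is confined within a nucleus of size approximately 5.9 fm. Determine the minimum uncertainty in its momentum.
8.937 × 10^-21 kg·m/s

Using the Heisenberg uncertainty principle:
ΔxΔp ≥ ℏ/2

With Δx ≈ L = 5.900e-15 m (the confinement size):
Δp_min = ℏ/(2Δx)
Δp_min = (1.055e-34 J·s) / (2 × 5.900e-15 m)
Δp_min = 8.937e-21 kg·m/s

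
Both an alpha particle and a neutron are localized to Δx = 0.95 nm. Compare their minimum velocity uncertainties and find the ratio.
The neutron has the larger minimum velocity uncertainty, by a ratio of 4.0.

For both particles, Δp_min = ℏ/(2Δx) = 5.550e-26 kg·m/s (same for both).

The velocity uncertainty is Δv = Δp/m:
- alpha particle: Δv = 5.550e-26 / 6.645e-27 = 8.353e+00 m/s = 8.353 m/s
- neutron: Δv = 5.550e-26 / 1.675e-27 = 3.314e+01 m/s = 33.138 m/s

Ratio: 3.314e+01 / 8.353e+00 = 4.0

The lighter particle has larger velocity uncertainty because Δv ∝ 1/m.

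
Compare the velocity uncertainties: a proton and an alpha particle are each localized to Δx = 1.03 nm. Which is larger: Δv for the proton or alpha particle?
The proton has the larger minimum velocity uncertainty, by a ratio of 4.0.

For both particles, Δp_min = ℏ/(2Δx) = 5.119e-26 kg·m/s (same for both).

The velocity uncertainty is Δv = Δp/m:
- proton: Δv = 5.119e-26 / 1.673e-27 = 3.061e+01 m/s = 30.606 m/s
- alpha particle: Δv = 5.119e-26 / 6.645e-27 = 7.704e+00 m/s = 7.704 m/s

Ratio: 3.061e+01 / 7.704e+00 = 4.0

The lighter particle has larger velocity uncertainty because Δv ∝ 1/m.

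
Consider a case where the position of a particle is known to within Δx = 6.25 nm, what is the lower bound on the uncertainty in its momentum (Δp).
8.437 × 10^-27 kg·m/s

Using the Heisenberg uncertainty principle:
ΔxΔp ≥ ℏ/2

The minimum uncertainty in momentum is:
Δp_min = ℏ/(2Δx)
Δp_min = (1.055e-34 J·s) / (2 × 6.250e-09 m)
Δp_min = 8.437e-27 kg·m/s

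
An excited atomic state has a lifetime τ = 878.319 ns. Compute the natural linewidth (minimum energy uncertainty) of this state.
374.700 peV

Using the energy-time uncertainty principle:
ΔEΔt ≥ ℏ/2

The lifetime τ represents the time uncertainty Δt.
The natural linewidth (minimum energy uncertainty) is:

ΔE = ℏ/(2τ)
ΔE = (1.055e-34 J·s) / (2 × 8.783e-07 s)
ΔE = 6.003e-29 J = 374.700 peV

This natural linewidth limits the precision of spectroscopic measurements.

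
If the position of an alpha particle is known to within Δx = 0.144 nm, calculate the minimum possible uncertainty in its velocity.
55.108 m/s

Using the Heisenberg uncertainty principle and Δp = mΔv:
ΔxΔp ≥ ℏ/2
Δx(mΔv) ≥ ℏ/2

The minimum uncertainty in velocity is:
Δv_min = ℏ/(2mΔx)
Δv_min = (1.055e-34 J·s) / (2 × 6.645e-27 kg × 1.440e-10 m)
Δv_min = 5.511e+01 m/s = 55.108 m/s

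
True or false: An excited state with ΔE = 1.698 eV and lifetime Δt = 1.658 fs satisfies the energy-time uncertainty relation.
Yes, it satisfies the uncertainty relation.

Calculate the product ΔEΔt:
ΔE = 1.698 eV = 2.720e-19 J
ΔEΔt = (2.720e-19 J) × (1.658e-15 s)
ΔEΔt = 4.511e-34 J·s

Compare to the minimum allowed value ℏ/2:
ℏ/2 = 5.273e-35 J·s

Since ΔEΔt = 4.511e-34 J·s ≥ 5.273e-35 J·s = ℏ/2,
this satisfies the uncertainty relation.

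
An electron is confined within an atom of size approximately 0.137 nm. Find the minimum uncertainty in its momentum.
3.849 × 10^-25 kg·m/s

Using the Heisenberg uncertainty principle:
ΔxΔp ≥ ℏ/2

With Δx ≈ L = 1.370e-10 m (the confinement size):
Δp_min = ℏ/(2Δx)
Δp_min = (1.055e-34 J·s) / (2 × 1.370e-10 m)
Δp_min = 3.849e-25 kg·m/s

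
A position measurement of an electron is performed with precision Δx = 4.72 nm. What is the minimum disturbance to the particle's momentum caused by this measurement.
1.117 × 10^-26 kg·m/s

The uncertainty principle implies that measuring position disturbs momentum:
ΔxΔp ≥ ℏ/2

When we measure position with precision Δx, we necessarily introduce a momentum uncertainty:
Δp ≥ ℏ/(2Δx)
Δp_min = (1.055e-34 J·s) / (2 × 4.720e-09 m)
Δp_min = 1.117e-26 kg·m/s

The more precisely we measure position, the greater the momentum disturbance.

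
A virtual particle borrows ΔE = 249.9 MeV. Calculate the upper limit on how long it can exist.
1.317 ys

Using the energy-time uncertainty principle:
ΔEΔt ≥ ℏ/2

For a virtual particle borrowing energy ΔE, the maximum lifetime is:
Δt_max = ℏ/(2ΔE)

Converting energy:
ΔE = 249.9 MeV = 4.004e-11 J

Δt_max = (1.055e-34 J·s) / (2 × 4.004e-11 J)
Δt_max = 1.317e-24 s = 1.317 ys

Virtual particles with higher borrowed energy exist for shorter times.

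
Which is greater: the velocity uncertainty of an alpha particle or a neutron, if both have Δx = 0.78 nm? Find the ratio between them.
The neutron has the larger minimum velocity uncertainty, by a ratio of 4.0.

For both particles, Δp_min = ℏ/(2Δx) = 6.760e-26 kg·m/s (same for both).

The velocity uncertainty is Δv = Δp/m:
- alpha particle: Δv = 6.760e-26 / 6.645e-27 = 1.017e+01 m/s = 10.174 m/s
- neutron: Δv = 6.760e-26 / 1.675e-27 = 4.036e+01 m/s = 40.360 m/s

Ratio: 4.036e+01 / 1.017e+01 = 4.0

The lighter particle has larger velocity uncertainty because Δv ∝ 1/m.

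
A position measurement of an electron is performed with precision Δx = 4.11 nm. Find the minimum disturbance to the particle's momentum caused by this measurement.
1.283 × 10^-26 kg·m/s

The uncertainty principle implies that measuring position disturbs momentum:
ΔxΔp ≥ ℏ/2

When we measure position with precision Δx, we necessarily introduce a momentum uncertainty:
Δp ≥ ℏ/(2Δx)
Δp_min = (1.055e-34 J·s) / (2 × 4.110e-09 m)
Δp_min = 1.283e-26 kg·m/s

The more precisely we measure position, the greater the momentum disturbance.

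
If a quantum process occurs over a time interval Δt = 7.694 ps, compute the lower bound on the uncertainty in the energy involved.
42.774 μeV

Using the energy-time uncertainty principle:
ΔEΔt ≥ ℏ/2

The minimum uncertainty in energy is:
ΔE_min = ℏ/(2Δt)
ΔE_min = (1.055e-34 J·s) / (2 × 7.694e-12 s)
ΔE_min = 6.853e-24 J = 42.774 μeV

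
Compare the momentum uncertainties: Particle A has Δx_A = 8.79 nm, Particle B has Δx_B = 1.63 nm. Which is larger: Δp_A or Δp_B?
Particle B has the larger minimum momentum uncertainty, by a factor of 5.39.

For each particle, the minimum momentum uncertainty is Δp_min = ℏ/(2Δx):

Particle A: Δp_A = ℏ/(2×8.790e-09 m) = 5.999e-27 kg·m/s
Particle B: Δp_B = ℏ/(2×1.630e-09 m) = 3.235e-26 kg·m/s

Ratio: Δp_B/Δp_A = 5.39

Since Δp_min ∝ 1/Δx, the particle with smaller position uncertainty (B) has larger momentum uncertainty.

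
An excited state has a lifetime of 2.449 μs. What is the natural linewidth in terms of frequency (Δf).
32.494 kHz

Using the energy-time uncertainty principle and E = hf:
ΔEΔt ≥ ℏ/2
hΔf·Δt ≥ ℏ/2

The minimum frequency uncertainty is:
Δf = ℏ/(2hτ) = 1/(4πτ)
Δf = 1/(4π × 2.449e-06 s)
Δf = 3.249e+04 Hz = 32.494 kHz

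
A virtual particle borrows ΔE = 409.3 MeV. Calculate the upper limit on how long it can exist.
8.041 × 10^-25 s

Using the energy-time uncertainty principle:
ΔEΔt ≥ ℏ/2

For a virtual particle borrowing energy ΔE, the maximum lifetime is:
Δt_max = ℏ/(2ΔE)

Converting energy:
ΔE = 409.3 MeV = 6.558e-11 J

Δt_max = (1.055e-34 J·s) / (2 × 6.558e-11 J)
Δt_max = 8.041e-25 s = 8.041 × 10^-25 s

Virtual particles with higher borrowed energy exist for shorter times.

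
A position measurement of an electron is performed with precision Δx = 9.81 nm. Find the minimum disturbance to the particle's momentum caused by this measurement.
5.375 × 10^-27 kg·m/s

The uncertainty principle implies that measuring position disturbs momentum:
ΔxΔp ≥ ℏ/2

When we measure position with precision Δx, we necessarily introduce a momentum uncertainty:
Δp ≥ ℏ/(2Δx)
Δp_min = (1.055e-34 J·s) / (2 × 9.810e-09 m)
Δp_min = 5.375e-27 kg·m/s

The more precisely we measure position, the greater the momentum disturbance.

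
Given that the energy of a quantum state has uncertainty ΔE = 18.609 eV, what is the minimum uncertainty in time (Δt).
17.685 as

Using the energy-time uncertainty principle:
ΔEΔt ≥ ℏ/2

The minimum uncertainty in time is:
Δt_min = ℏ/(2ΔE)
Δt_min = (1.055e-34 J·s) / (2 × 2.981e-18 J)
Δt_min = 1.769e-17 s = 17.685 as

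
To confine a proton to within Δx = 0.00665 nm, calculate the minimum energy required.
117.303 meV

Localizing a particle requires giving it sufficient momentum uncertainty:

1. From uncertainty principle: Δp ≥ ℏ/(2Δx)
   Δp_min = (1.055e-34 J·s) / (2 × 6.650e-12 m)
   Δp_min = 7.929e-24 kg·m/s

2. This momentum uncertainty corresponds to kinetic energy:
   KE ≈ (Δp)²/(2m) = (7.929e-24)²/(2 × 1.673e-27 kg)
   KE = 1.879e-20 J = 117.303 meV

Tighter localization requires more energy.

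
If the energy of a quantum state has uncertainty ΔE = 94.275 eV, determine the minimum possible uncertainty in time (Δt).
3.491 as

Using the energy-time uncertainty principle:
ΔEΔt ≥ ℏ/2

The minimum uncertainty in time is:
Δt_min = ℏ/(2ΔE)
Δt_min = (1.055e-34 J·s) / (2 × 1.510e-17 J)
Δt_min = 3.491e-18 s = 3.491 as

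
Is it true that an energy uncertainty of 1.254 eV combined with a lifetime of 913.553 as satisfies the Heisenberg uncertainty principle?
Yes, it satisfies the uncertainty relation.

Calculate the product ΔEΔt:
ΔE = 1.254 eV = 2.009e-19 J
ΔEΔt = (2.009e-19 J) × (9.136e-16 s)
ΔEΔt = 1.835e-34 J·s

Compare to the minimum allowed value ℏ/2:
ℏ/2 = 5.273e-35 J·s

Since ΔEΔt = 1.835e-34 J·s ≥ 5.273e-35 J·s = ℏ/2,
this satisfies the uncertainty relation.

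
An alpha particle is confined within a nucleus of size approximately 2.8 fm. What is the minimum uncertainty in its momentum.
1.883 × 10^-20 kg·m/s

Using the Heisenberg uncertainty principle:
ΔxΔp ≥ ℏ/2

With Δx ≈ L = 2.800e-15 m (the confinement size):
Δp_min = ℏ/(2Δx)
Δp_min = (1.055e-34 J·s) / (2 × 2.800e-15 m)
Δp_min = 1.883e-20 kg·m/s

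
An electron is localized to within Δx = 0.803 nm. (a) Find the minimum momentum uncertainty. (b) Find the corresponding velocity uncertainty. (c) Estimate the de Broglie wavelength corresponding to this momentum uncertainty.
(a) Δp_min = 6.566 × 10^-26 kg·m/s
(b) Δv_min = 72.084 km/s
(c) λ_dB = 10.091 nm

Step-by-step:

(a) From the uncertainty principle:
Δp_min = ℏ/(2Δx) = (1.055e-34 J·s)/(2 × 8.030e-10 m) = 6.566e-26 kg·m/s

(b) The velocity uncertainty:
Δv = Δp/m = (6.566e-26 kg·m/s)/(9.109e-31 kg) = 7.208e+04 m/s = 72.084 km/s

(c) The de Broglie wavelength for this momentum:
λ = h/p = (6.626e-34 J·s)/(6.566e-26 kg·m/s) = 1.009e-08 m = 10.091 nm

Note: The de Broglie wavelength is comparable to the localization size, as expected from wave-particle duality.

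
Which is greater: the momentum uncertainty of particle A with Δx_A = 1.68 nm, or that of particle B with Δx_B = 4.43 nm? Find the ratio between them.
Particle A has the larger minimum momentum uncertainty, by a factor of 2.64.

For each particle, the minimum momentum uncertainty is Δp_min = ℏ/(2Δx):

Particle A: Δp_A = ℏ/(2×1.680e-09 m) = 3.139e-26 kg·m/s
Particle B: Δp_B = ℏ/(2×4.430e-09 m) = 1.190e-26 kg·m/s

Ratio: Δp_A/Δp_B = 2.64

Since Δp_min ∝ 1/Δx, the particle with smaller position uncertainty (A) has larger momentum uncertainty.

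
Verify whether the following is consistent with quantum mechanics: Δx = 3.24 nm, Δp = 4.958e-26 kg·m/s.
Yes, it satisfies the uncertainty principle.

Calculate the product ΔxΔp:
ΔxΔp = (3.240e-09 m) × (4.958e-26 kg·m/s)
ΔxΔp = 1.606e-34 J·s

Compare to the minimum allowed value ℏ/2:
ℏ/2 = 5.273e-35 J·s

Since ΔxΔp = 1.606e-34 J·s ≥ 5.273e-35 J·s = ℏ/2,
the measurement satisfies the uncertainty principle.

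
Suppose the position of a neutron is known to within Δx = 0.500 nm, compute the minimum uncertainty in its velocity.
62.962 m/s

Using the Heisenberg uncertainty principle and Δp = mΔv:
ΔxΔp ≥ ℏ/2
Δx(mΔv) ≥ ℏ/2

The minimum uncertainty in velocity is:
Δv_min = ℏ/(2mΔx)
Δv_min = (1.055e-34 J·s) / (2 × 1.675e-27 kg × 5.000e-10 m)
Δv_min = 6.296e+01 m/s = 62.962 m/s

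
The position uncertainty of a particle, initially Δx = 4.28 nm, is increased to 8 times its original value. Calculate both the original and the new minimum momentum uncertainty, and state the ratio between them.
Original Δp_min = 1.232 × 10^-26 kg·m/s; new Δp'_min = 1.540 × 10^-27 kg·m/s; ratio Δp'_min/Δp_min = 1/8.

From the uncertainty principle ΔxΔp ≥ ℏ/2, the minimum momentum uncertainty is Δp_min = ℏ/(2Δx).

Original (Δx = 4.28 nm = 4.280e-09 m):
Δp_min = (1.055e-34 J·s)/(2 × 4.280e-09 m) = 1.232e-26 kg·m/s

When Δx → 8Δx:
Δp'_min = ℏ/(2 × 8Δx) = (1/8) × ℏ/(2Δx) = (1/8) × Δp_min
Δp'_min = 1/8 × 1.232e-26 kg·m/s = 1.540e-27 kg·m/s

Since Δp_min ∝ 1/Δx, when Δx is increased to 8 times its original value, Δp_min decreases to 1/8 of its original value.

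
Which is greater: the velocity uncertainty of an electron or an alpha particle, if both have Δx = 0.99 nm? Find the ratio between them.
The electron has the larger minimum velocity uncertainty, by a ratio of 7294.3.

For both particles, Δp_min = ℏ/(2Δx) = 5.326e-26 kg·m/s (same for both).

The velocity uncertainty is Δv = Δp/m:
- electron: Δv = 5.326e-26 / 9.109e-31 = 5.847e+04 m/s = 58.469 km/s
- alpha particle: Δv = 5.326e-26 / 6.645e-27 = 8.016e+00 m/s = 8.016 m/s

Ratio: 5.847e+04 / 8.016e+00 = 7294.3

The lighter particle has larger velocity uncertainty because Δv ∝ 1/m.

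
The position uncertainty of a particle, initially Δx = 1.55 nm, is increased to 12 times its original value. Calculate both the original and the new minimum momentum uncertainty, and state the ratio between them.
Original Δp_min = 3.402 × 10^-26 kg·m/s; new Δp'_min = 2.835 × 10^-27 kg·m/s; ratio Δp'_min/Δp_min = 1/12.

From the uncertainty principle ΔxΔp ≥ ℏ/2, the minimum momentum uncertainty is Δp_min = ℏ/(2Δx).

Original (Δx = 1.55 nm = 1.550e-09 m):
Δp_min = (1.055e-34 J·s)/(2 × 1.550e-09 m) = 3.402e-26 kg·m/s

When Δx → 12Δx:
Δp'_min = ℏ/(2 × 12Δx) = (1/12) × ℏ/(2Δx) = (1/12) × Δp_min
Δp'_min = 1/12 × 3.402e-26 kg·m/s = 2.835e-27 kg·m/s

Since Δp_min ∝ 1/Δx, when Δx is increased to 12 times its original value, Δp_min decreases to 1/12 of its original value.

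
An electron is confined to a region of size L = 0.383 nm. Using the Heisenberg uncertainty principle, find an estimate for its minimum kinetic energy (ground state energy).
64.933 meV

Using the uncertainty principle to estimate ground state energy:

1. The position uncertainty is approximately the confinement size:
   Δx ≈ L = 3.830e-10 m

2. From ΔxΔp ≥ ℏ/2, the minimum momentum uncertainty is:
   Δp ≈ ℏ/(2L) = 1.377e-25 kg·m/s

3. The kinetic energy is approximately:
   KE ≈ (Δp)²/(2m) = (1.377e-25)²/(2 × 9.109e-31 kg)
   KE ≈ 1.040e-20 J = 64.933 meV

This is an order-of-magnitude estimate of the ground state energy.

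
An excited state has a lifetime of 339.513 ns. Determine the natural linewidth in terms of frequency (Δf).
234.387 kHz

Using the energy-time uncertainty principle and E = hf:
ΔEΔt ≥ ℏ/2
hΔf·Δt ≥ ℏ/2

The minimum frequency uncertainty is:
Δf = ℏ/(2hτ) = 1/(4πτ)
Δf = 1/(4π × 3.395e-07 s)
Δf = 2.344e+05 Hz = 234.387 kHz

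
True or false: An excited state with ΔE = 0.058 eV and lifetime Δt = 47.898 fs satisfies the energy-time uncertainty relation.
Yes, it satisfies the uncertainty relation.

Calculate the product ΔEΔt:
ΔE = 0.058 eV = 9.293e-21 J
ΔEΔt = (9.293e-21 J) × (4.790e-14 s)
ΔEΔt = 4.451e-34 J·s

Compare to the minimum allowed value ℏ/2:
ℏ/2 = 5.273e-35 J·s

Since ΔEΔt = 4.451e-34 J·s ≥ 5.273e-35 J·s = ℏ/2,
this satisfies the uncertainty relation.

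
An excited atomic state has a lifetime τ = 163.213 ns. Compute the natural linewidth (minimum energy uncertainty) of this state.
2.016 neV

Using the energy-time uncertainty principle:
ΔEΔt ≥ ℏ/2

The lifetime τ represents the time uncertainty Δt.
The natural linewidth (minimum energy uncertainty) is:

ΔE = ℏ/(2τ)
ΔE = (1.055e-34 J·s) / (2 × 1.632e-07 s)
ΔE = 3.231e-28 J = 2.016 neV

This natural linewidth limits the precision of spectroscopic measurements.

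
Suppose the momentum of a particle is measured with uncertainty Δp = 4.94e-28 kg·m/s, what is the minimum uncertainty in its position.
106.738 nm

Using the Heisenberg uncertainty principle:
ΔxΔp ≥ ℏ/2

The minimum uncertainty in position is:
Δx_min = ℏ/(2Δp)
Δx_min = (1.055e-34 J·s) / (2 × 4.940e-28 kg·m/s)
Δx_min = 1.067e-07 m = 106.738 nm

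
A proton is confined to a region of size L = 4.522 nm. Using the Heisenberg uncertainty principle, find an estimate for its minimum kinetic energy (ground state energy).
253.684 neV

Using the uncertainty principle to estimate ground state energy:

1. The position uncertainty is approximately the confinement size:
   Δx ≈ L = 4.522e-09 m

2. From ΔxΔp ≥ ℏ/2, the minimum momentum uncertainty is:
   Δp ≈ ℏ/(2L) = 1.166e-26 kg·m/s

3. The kinetic energy is approximately:
   KE ≈ (Δp)²/(2m) = (1.166e-26)²/(2 × 1.673e-27 kg)
   KE ≈ 4.064e-26 J = 253.684 neV

This is an order-of-magnitude estimate of the ground state energy.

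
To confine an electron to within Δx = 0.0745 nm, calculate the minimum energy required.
1.716 eV

Localizing a particle requires giving it sufficient momentum uncertainty:

1. From uncertainty principle: Δp ≥ ℏ/(2Δx)
   Δp_min = (1.055e-34 J·s) / (2 × 7.450e-11 m)
   Δp_min = 7.078e-25 kg·m/s

2. This momentum uncertainty corresponds to kinetic energy:
   KE ≈ (Δp)²/(2m) = (7.078e-25)²/(2 × 9.109e-31 kg)
   KE = 2.750e-19 J = 1.716 eV

Tighter localization requires more energy.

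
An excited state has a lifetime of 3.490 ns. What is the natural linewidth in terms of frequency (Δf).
22.802 MHz

Using the energy-time uncertainty principle and E = hf:
ΔEΔt ≥ ℏ/2
hΔf·Δt ≥ ℏ/2

The minimum frequency uncertainty is:
Δf = ℏ/(2hτ) = 1/(4πτ)
Δf = 1/(4π × 3.490e-09 s)
Δf = 2.280e+07 Hz = 22.802 MHz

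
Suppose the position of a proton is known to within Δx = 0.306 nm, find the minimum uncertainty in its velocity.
103.021 m/s

Using the Heisenberg uncertainty principle and Δp = mΔv:
ΔxΔp ≥ ℏ/2
Δx(mΔv) ≥ ℏ/2

The minimum uncertainty in velocity is:
Δv_min = ℏ/(2mΔx)
Δv_min = (1.055e-34 J·s) / (2 × 1.673e-27 kg × 3.060e-10 m)
Δv_min = 1.030e+02 m/s = 103.021 m/s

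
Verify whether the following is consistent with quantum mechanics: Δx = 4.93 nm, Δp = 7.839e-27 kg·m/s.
No, it violates the uncertainty principle (impossible measurement).

Calculate the product ΔxΔp:
ΔxΔp = (4.930e-09 m) × (7.839e-27 kg·m/s)
ΔxΔp = 3.865e-35 J·s

Compare to the minimum allowed value ℏ/2:
ℏ/2 = 5.273e-35 J·s

Since ΔxΔp = 3.865e-35 J·s < 5.273e-35 J·s = ℏ/2,
the measurement violates the uncertainty principle.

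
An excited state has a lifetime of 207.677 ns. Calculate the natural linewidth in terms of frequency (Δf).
383.179 kHz

Using the energy-time uncertainty principle and E = hf:
ΔEΔt ≥ ℏ/2
hΔf·Δt ≥ ℏ/2

The minimum frequency uncertainty is:
Δf = ℏ/(2hτ) = 1/(4πτ)
Δf = 1/(4π × 2.077e-07 s)
Δf = 3.832e+05 Hz = 383.179 kHz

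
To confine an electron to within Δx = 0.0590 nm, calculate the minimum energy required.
2.736 eV

Localizing a particle requires giving it sufficient momentum uncertainty:

1. From uncertainty principle: Δp ≥ ℏ/(2Δx)
   Δp_min = (1.055e-34 J·s) / (2 × 5.900e-11 m)
   Δp_min = 8.937e-25 kg·m/s

2. This momentum uncertainty corresponds to kinetic energy:
   KE ≈ (Δp)²/(2m) = (8.937e-25)²/(2 × 9.109e-31 kg)
   KE = 4.384e-19 J = 2.736 eV

Tighter localization requires more energy.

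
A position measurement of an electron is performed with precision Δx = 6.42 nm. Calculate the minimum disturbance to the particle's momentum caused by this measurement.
8.213 × 10^-27 kg·m/s

The uncertainty principle implies that measuring position disturbs momentum:
ΔxΔp ≥ ℏ/2

When we measure position with precision Δx, we necessarily introduce a momentum uncertainty:
Δp ≥ ℏ/(2Δx)
Δp_min = (1.055e-34 J·s) / (2 × 6.420e-09 m)
Δp_min = 8.213e-27 kg·m/s

The more precisely we measure position, the greater the momentum disturbance.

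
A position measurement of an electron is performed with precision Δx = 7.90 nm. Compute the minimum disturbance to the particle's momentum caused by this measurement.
6.675 × 10^-27 kg·m/s

The uncertainty principle implies that measuring position disturbs momentum:
ΔxΔp ≥ ℏ/2

When we measure position with precision Δx, we necessarily introduce a momentum uncertainty:
Δp ≥ ℏ/(2Δx)
Δp_min = (1.055e-34 J·s) / (2 × 7.900e-09 m)
Δp_min = 6.675e-27 kg·m/s

The more precisely we measure position, the greater the momentum disturbance.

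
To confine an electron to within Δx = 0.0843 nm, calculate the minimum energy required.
1.340 eV

Localizing a particle requires giving it sufficient momentum uncertainty:

1. From uncertainty principle: Δp ≥ ℏ/(2Δx)
   Δp_min = (1.055e-34 J·s) / (2 × 8.430e-11 m)
   Δp_min = 6.255e-25 kg·m/s

2. This momentum uncertainty corresponds to kinetic energy:
   KE ≈ (Δp)²/(2m) = (6.255e-25)²/(2 × 9.109e-31 kg)
   KE = 2.147e-19 J = 1.340 eV

Tighter localization requires more energy.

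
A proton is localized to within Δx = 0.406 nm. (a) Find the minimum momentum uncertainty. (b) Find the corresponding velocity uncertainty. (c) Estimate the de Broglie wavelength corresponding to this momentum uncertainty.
(a) Δp_min = 1.299 × 10^-25 kg·m/s
(b) Δv_min = 77.647 m/s
(c) λ_dB = 5.102 nm

Step-by-step:

(a) From the uncertainty principle:
Δp_min = ℏ/(2Δx) = (1.055e-34 J·s)/(2 × 4.060e-10 m) = 1.299e-25 kg·m/s

(b) The velocity uncertainty:
Δv = Δp/m = (1.299e-25 kg·m/s)/(1.673e-27 kg) = 7.765e+01 m/s = 77.647 m/s

(c) The de Broglie wavelength for this momentum:
λ = h/p = (6.626e-34 J·s)/(1.299e-25 kg·m/s) = 5.102e-09 m = 5.102 nm

Note: The de Broglie wavelength is comparable to the localization size, as expected from wave-particle duality.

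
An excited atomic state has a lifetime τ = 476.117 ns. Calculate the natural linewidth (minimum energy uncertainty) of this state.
691.229 peV

Using the energy-time uncertainty principle:
ΔEΔt ≥ ℏ/2

The lifetime τ represents the time uncertainty Δt.
The natural linewidth (minimum energy uncertainty) is:

ΔE = ℏ/(2τ)
ΔE = (1.055e-34 J·s) / (2 × 4.761e-07 s)
ΔE = 1.107e-28 J = 691.229 peV

This natural linewidth limits the precision of spectroscopic measurements.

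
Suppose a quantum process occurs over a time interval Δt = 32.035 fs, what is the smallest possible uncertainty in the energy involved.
10.273 meV

Using the energy-time uncertainty principle:
ΔEΔt ≥ ℏ/2

The minimum uncertainty in energy is:
ΔE_min = ℏ/(2Δt)
ΔE_min = (1.055e-34 J·s) / (2 × 3.203e-14 s)
ΔE_min = 1.646e-21 J = 10.273 meV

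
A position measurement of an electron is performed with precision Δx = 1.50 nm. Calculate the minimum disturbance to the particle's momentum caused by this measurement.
3.515 × 10^-26 kg·m/s

The uncertainty principle implies that measuring position disturbs momentum:
ΔxΔp ≥ ℏ/2

When we measure position with precision Δx, we necessarily introduce a momentum uncertainty:
Δp ≥ ℏ/(2Δx)
Δp_min = (1.055e-34 J·s) / (2 × 1.500e-09 m)
Δp_min = 3.515e-26 kg·m/s

The more precisely we measure position, the greater the momentum disturbance.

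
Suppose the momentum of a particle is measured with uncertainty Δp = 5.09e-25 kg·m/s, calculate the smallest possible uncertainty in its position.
103.593 pm

Using the Heisenberg uncertainty principle:
ΔxΔp ≥ ℏ/2

The minimum uncertainty in position is:
Δx_min = ℏ/(2Δp)
Δx_min = (1.055e-34 J·s) / (2 × 5.090e-25 kg·m/s)
Δx_min = 1.036e-10 m = 103.593 pm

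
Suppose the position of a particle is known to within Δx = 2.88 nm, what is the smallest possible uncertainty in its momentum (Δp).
1.831 × 10^-26 kg·m/s

Using the Heisenberg uncertainty principle:
ΔxΔp ≥ ℏ/2

The minimum uncertainty in momentum is:
Δp_min = ℏ/(2Δx)
Δp_min = (1.055e-34 J·s) / (2 × 2.880e-09 m)
Δp_min = 1.831e-26 kg·m/s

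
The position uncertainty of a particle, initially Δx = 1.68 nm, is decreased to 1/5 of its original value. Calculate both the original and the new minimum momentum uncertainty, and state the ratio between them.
Original Δp_min = 3.139 × 10^-26 kg·m/s; new Δp'_min = 1.569 × 10^-25 kg·m/s; ratio Δp'_min/Δp_min = 5.

From the uncertainty principle ΔxΔp ≥ ℏ/2, the minimum momentum uncertainty is Δp_min = ℏ/(2Δx).

Original (Δx = 1.68 nm = 1.680e-09 m):
Δp_min = (1.055e-34 J·s)/(2 × 1.680e-09 m) = 3.139e-26 kg·m/s

When Δx → (1/5)Δx:
Δp'_min = ℏ/(2 × (1/5)Δx) = 5 × ℏ/(2Δx) = 5 × Δp_min
Δp'_min = 5 × 3.139e-26 kg·m/s = 1.569e-25 kg·m/s

Since Δp_min ∝ 1/Δx, when Δx is decreased to 1/5 of its original value, Δp_min increases to 5 times its original value.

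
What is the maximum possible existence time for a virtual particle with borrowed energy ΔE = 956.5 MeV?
3.441 × 10^-25 s

Using the energy-time uncertainty principle:
ΔEΔt ≥ ℏ/2

For a virtual particle borrowing energy ΔE, the maximum lifetime is:
Δt_max = ℏ/(2ΔE)

Converting energy:
ΔE = 956.5 MeV = 1.532e-10 J

Δt_max = (1.055e-34 J·s) / (2 × 1.532e-10 J)
Δt_max = 3.441e-25 s = 3.441 × 10^-25 s

Virtual particles with higher borrowed energy exist for shorter times.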